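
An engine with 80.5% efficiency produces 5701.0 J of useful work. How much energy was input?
W_in = W_out/η = 5701.0/0.805 = 7082.0 J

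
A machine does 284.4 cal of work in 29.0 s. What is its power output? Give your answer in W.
P = W/t = 1190 J / 29 s = 41.03 W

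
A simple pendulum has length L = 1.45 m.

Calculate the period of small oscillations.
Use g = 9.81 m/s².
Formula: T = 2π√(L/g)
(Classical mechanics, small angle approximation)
T = 2π√(L/g) = 2π√(1.45/9.81) = 2.416 s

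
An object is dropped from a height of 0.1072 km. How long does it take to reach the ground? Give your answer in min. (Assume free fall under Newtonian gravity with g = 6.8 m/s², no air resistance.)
t = √(2h/g) (with unit conversion) = 0.09359 min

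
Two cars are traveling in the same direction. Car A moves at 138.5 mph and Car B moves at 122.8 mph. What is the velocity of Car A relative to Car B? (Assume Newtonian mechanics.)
v_rel = v_A - v_B = 138.5 - 122.8 = 15.7 mph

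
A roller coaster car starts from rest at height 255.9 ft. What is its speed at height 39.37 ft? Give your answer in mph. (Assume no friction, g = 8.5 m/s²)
mgh₁ = ½mv₂² + mgh₂ → v₂ = √(2g(h₁−h₂)) = √(2×8.5×(78−12)) = 33.5 m/s = 74.93 mph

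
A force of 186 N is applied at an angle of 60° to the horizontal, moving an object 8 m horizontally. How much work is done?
W = Fd cosθ = 186×8×cos(60°) = 744.0 J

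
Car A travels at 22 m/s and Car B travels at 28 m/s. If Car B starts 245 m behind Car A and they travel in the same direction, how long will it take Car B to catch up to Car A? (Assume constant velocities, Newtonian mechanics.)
Relative speed: v_rel = 28 - 22 = 6 m/s
Time to catch: t = d₀/v_rel = 245/6 = 40.83 s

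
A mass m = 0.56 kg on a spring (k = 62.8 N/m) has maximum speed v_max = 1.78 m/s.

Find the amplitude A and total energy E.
½mv²_max = ½kA² → A = v_max√(m/k) = 1.78×√(0.56/62.8) = 0.1681 m = 16.81 cm
E = ½mv²_max = ½×0.56×1.78² = 0.8872 J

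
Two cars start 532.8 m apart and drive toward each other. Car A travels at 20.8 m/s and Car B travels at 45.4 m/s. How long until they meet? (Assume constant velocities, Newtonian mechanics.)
Combined speed: v_combined = 20.8 + 45.4 = 66.2 m/s
Time to meet: t = d/66.2 = 532.8/66.2 = 8.05 s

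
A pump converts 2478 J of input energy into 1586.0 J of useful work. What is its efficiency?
η = W_out/W_in = 1586.0/2478 = 0.64 = 64.0%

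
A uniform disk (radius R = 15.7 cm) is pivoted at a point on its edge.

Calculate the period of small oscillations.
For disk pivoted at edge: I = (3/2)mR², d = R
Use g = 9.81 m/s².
I/m = (3/2)R² = 0.03697 m²; d = R = 0.157 m
T = 2π√((3/2)R²/(gR)) = 2π√(3R/(2g)) = 0.9735 s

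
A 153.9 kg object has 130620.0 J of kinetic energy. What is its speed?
KE = ½mv² → v = √(2KE/m) = √(2×130620.0/153.9) = 41.2 m/s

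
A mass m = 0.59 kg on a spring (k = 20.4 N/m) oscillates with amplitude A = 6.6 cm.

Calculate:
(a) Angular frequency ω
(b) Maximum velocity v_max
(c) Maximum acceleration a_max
ω = √(k/m) = √(20.4/0.59) = 5.88 rad/s
v_max = ωA = 5.88×0.066 = 0.3881 m/s
a_max = ω²A = 5.88²×0.066 = 2.282 m/s²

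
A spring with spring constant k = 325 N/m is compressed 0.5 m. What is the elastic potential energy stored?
PE = ½kx² = ½×325×0.5² = 40.62 J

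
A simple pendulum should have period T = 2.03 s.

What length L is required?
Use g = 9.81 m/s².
T = 2π√(L/g) → L = g(T/2π)² = 9.81×(2.03/2π)² = 1.024 m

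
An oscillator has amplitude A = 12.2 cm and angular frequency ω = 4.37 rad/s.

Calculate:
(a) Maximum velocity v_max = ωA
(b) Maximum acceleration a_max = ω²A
v_max = ωA = 4.37×0.122 = 0.5331 m/s
a_max = ω²A = 4.37²×0.122 = 2.33 m/s²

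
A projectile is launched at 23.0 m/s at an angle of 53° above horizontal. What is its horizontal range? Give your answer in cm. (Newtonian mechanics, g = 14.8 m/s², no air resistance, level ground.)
R = v₀² sin(2θ) / g (with unit conversion) = 3436.0 cm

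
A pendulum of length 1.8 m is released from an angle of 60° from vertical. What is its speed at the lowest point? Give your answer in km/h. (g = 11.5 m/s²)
h = L(1 − cosθ) = 1.8×(1 − cos60°) = 0.9 m
v = √(2gh) = √(2×11.5×0.9) = 4.55 m/s = 16.38 km/h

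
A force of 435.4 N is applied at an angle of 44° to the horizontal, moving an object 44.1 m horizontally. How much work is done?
W = Fd cosθ = 435.4×44.1×cos(44°) = 13812.0 J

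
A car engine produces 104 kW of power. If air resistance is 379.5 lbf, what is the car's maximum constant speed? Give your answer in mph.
P = Fv → v = P/F = 104000 W / 1688 N = 61.61 m/s = 137.8 mph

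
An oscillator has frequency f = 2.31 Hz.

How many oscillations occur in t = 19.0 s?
n = f×t = 2.31×19.0 = 43.89 oscillations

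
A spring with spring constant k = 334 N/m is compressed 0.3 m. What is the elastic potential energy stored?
PE = ½kx² = ½×334×0.3² = 15.03 J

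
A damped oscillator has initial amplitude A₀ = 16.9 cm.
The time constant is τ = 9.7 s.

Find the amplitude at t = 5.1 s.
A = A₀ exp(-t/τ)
A = A₀ exp(−t/τ) = 16.9×exp(−5.1/9.7) = 9.99 cm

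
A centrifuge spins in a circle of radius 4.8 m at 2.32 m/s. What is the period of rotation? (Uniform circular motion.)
T = 2πr/v = 2π×4.8/2.32 = 13.0 s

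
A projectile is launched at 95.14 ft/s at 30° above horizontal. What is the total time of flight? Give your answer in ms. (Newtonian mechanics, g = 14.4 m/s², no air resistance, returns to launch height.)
T = 2v₀sin(θ)/g (with unit conversion) = 2014.0 ms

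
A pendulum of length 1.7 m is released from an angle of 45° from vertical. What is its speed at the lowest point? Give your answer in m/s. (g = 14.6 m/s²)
h = L(1 − cosθ) = 1.7×(1 − cos45°) = 0.4979 m
v = √(2gh) = √(2×14.6×0.4979) = 3.813 m/s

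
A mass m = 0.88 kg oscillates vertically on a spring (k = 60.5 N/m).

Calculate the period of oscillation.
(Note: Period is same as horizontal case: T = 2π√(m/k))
T = 2π√(m/k) = 2π√(0.88/60.5) = 0.7578 s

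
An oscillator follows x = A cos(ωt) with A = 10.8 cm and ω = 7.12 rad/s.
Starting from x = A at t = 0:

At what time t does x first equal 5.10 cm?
cos(ωt) = x/A = 5.1/10.8 = 0.4722
ωt = arccos(0.4722) = 1.079 rad
t = 1.079/7.12 = 0.1515 s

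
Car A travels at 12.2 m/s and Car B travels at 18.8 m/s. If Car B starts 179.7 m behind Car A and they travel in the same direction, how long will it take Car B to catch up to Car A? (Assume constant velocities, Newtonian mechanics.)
Relative speed: v_rel = 18.8 - 12.2 = 6.6 m/s
Time to catch: t = d₀/v_rel = 179.7/6.6 = 27.23 s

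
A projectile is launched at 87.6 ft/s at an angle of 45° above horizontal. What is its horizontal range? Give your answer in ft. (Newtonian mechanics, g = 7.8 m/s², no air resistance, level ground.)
R = v₀² sin(2θ) / g (with unit conversion) = 299.9 ft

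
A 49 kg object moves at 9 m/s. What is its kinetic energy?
KE = ½mv² = ½×49×9² = 1984.5 J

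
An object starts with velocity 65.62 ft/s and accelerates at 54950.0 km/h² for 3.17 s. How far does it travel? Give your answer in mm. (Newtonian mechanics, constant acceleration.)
d = v₀t + ½at² (with unit conversion) = 84710.0 mm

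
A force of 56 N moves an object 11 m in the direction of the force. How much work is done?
W = Fd = 56×11 = 616.0 J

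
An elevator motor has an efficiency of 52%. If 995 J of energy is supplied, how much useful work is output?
W_out = η × W_in = 0.52 × 995 = 517.4 J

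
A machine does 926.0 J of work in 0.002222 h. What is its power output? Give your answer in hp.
P = W/t = 926 J / 7.999 s = 115.8 W = 0.1552 hp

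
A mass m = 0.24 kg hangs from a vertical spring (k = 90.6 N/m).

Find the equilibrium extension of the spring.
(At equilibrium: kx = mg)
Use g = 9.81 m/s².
x_eq = mg/k = 0.24×9.81/90.6 = 0.02599 m = 2.599 cm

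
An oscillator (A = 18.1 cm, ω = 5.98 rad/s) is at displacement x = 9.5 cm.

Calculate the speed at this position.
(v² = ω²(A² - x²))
v = ω√(A² − x²) = 5.98×√(0.181² − 0.095²) = 0.9213 m/s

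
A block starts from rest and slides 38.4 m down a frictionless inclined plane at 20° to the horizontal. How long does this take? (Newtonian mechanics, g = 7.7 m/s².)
a = g sin(θ) = 7.7 × sin(20°) = 2.63 m/s²
t = √(2d/a) = √(2 × 38.4 / 2.63) = 5.4 s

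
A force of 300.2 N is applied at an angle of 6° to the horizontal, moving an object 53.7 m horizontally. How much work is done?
W = Fd cosθ = 300.2×53.7×cos(6°) = 16032.0 J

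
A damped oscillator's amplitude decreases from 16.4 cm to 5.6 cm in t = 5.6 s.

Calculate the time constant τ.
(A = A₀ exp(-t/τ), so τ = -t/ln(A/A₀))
A/A₀ = 5.6/16.4 = 0.3415; ln(A/A₀) = -1.075
τ = −t/ln(A/A₀) = −5.6/-1.075 = 5.212 s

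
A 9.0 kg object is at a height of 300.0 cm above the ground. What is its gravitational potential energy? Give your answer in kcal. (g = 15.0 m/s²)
PE = mgh = 9 kg × 15.0 m/s² × 3 m = 405 J = 0.0968 kcal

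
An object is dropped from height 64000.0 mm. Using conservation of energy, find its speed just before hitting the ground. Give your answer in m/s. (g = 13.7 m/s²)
mgh = ½mv² → v = √(2gh) = √(2×13.7×64) = 41.88 m/s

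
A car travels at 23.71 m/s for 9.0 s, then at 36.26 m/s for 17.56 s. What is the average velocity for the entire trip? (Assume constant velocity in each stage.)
d₁ = v₁t₁ = 23.71 × 9.0 = 213.39 m
d₂ = v₂t₂ = 36.26 × 17.56 = 636.726 m
d_total = 850.12 m, t_total = 26.56 s
v_avg = d_total/t_total = 850.12/26.56 = 32.01 m/s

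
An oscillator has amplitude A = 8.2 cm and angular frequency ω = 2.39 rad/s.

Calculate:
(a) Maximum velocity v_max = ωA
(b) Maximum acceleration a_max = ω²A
v_max = ωA = 2.39×0.082 = 0.196 m/s
a_max = ω²A = 2.39²×0.082 = 0.4684 m/s²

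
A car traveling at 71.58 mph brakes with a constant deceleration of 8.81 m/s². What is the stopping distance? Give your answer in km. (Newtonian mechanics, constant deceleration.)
d = v₀² / (2a) (with unit conversion) = 0.05811 km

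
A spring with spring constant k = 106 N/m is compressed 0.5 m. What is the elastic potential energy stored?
PE = ½kx² = ½×106×0.5² = 13.25 J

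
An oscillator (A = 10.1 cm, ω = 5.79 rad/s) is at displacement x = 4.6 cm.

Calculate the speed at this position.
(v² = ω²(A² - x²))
v = ω√(A² − x²) = 5.79×√(0.101² − 0.046²) = 0.5206 m/s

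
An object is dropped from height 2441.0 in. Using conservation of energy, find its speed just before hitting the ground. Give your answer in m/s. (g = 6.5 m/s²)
mgh = ½mv² → v = √(2gh) = √(2×6.5×62) = 28.39 m/s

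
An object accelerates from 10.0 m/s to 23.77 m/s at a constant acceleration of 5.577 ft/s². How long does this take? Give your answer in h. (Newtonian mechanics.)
t = (v - v₀)/a (with unit conversion) = 0.00225 h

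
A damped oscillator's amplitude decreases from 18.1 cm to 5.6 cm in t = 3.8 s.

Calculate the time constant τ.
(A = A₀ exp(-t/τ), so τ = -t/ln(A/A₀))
A/A₀ = 5.6/18.1 = 0.3094; ln(A/A₀) = -1.173
τ = −t/ln(A/A₀) = −3.8/-1.173 = 3.239 s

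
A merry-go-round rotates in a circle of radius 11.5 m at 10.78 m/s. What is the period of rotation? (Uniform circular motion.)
T = 2πr/v = 2π×11.5/10.78 = 6.7 s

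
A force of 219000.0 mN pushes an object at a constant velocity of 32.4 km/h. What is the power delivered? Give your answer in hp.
P = Fv = 219 N × 9 m/s = 1971 W = 2.643 hp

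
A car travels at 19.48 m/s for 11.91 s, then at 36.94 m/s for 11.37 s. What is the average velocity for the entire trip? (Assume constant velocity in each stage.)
d₁ = v₁t₁ = 19.48 × 11.91 = 232.007 m
d₂ = v₂t₂ = 36.94 × 11.37 = 420.008 m
d_total = 652.01 m, t_total = 23.28 s
v_avg = d_total/t_total = 652.01/23.28 = 28.01 m/s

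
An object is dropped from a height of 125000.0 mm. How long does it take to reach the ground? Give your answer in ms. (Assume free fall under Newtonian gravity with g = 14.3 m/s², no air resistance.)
t = √(2h/g) (with unit conversion) = 4181.0 ms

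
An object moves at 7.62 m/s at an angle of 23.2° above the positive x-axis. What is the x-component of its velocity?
vₓ = v cos(θ) = 7.62 × cos(23.2°) = 7.0 m/s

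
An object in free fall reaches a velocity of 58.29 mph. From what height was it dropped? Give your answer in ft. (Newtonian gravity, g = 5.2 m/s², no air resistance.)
h = v²/(2g) (with unit conversion) = 214.2 ft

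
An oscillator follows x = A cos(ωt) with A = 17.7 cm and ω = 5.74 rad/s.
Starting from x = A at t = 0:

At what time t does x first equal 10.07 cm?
cos(ωt) = x/A = 10.07/17.7 = 0.5689
ωt = arccos(0.5689) = 0.9656 rad
t = 0.9656/5.74 = 0.1682 s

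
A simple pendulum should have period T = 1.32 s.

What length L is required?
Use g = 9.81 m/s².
T = 2π√(L/g) → L = g(T/2π)² = 9.81×(1.32/2π)² = 0.433 m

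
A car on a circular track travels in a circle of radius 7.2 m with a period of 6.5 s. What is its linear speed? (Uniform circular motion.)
v = 2πr/T = 2π×7.2/6.5 = 6.96 m/s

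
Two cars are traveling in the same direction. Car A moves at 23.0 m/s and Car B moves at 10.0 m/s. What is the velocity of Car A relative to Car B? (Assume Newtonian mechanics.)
v_rel = v_A - v_B = 23.0 - 10.0 = 13.0 m/s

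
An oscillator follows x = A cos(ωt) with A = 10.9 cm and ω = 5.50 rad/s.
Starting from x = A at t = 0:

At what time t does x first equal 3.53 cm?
cos(ωt) = x/A = 3.53/10.9 = 0.3239
ωt = arccos(0.3239) = 1.241 rad
t = 1.241/5.5 = 0.2256 s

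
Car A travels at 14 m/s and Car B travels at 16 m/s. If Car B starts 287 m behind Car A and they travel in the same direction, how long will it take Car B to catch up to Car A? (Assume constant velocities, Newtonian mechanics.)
Relative speed: v_rel = 16 - 14 = 2 m/s
Time to catch: t = d₀/v_rel = 287/2 = 143.5 s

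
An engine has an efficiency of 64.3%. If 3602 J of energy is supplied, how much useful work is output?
W_out = η × W_in = 0.643 × 3602 = 2316.1 J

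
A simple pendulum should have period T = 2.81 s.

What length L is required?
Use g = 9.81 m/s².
T = 2π√(L/g) → L = g(T/2π)² = 9.81×(2.81/2π)² = 1.962 m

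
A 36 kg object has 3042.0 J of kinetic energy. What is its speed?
KE = ½mv² → v = √(2KE/m) = √(2×3042.0/36) = 13.0 m/s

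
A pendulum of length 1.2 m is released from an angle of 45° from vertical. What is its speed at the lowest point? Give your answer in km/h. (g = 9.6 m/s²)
h = L(1 − cosθ) = 1.2×(1 − cos45°) = 0.3515 m
v = √(2gh) = √(2×9.6×0.3515) = 2.598 m/s = 9.352 km/h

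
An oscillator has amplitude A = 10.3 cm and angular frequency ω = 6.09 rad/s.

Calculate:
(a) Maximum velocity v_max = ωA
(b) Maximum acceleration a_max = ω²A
v_max = ωA = 6.09×0.103 = 0.6273 m/s
a_max = ω²A = 6.09²×0.103 = 3.82 m/s²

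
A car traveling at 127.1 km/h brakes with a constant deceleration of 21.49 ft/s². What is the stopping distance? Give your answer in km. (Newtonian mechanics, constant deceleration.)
d = v₀² / (2a) (with unit conversion) = 0.09515 km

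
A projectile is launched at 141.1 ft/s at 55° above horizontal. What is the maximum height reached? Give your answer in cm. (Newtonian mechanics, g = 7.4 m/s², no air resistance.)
H = v₀²sin²(θ)/(2g) (with unit conversion) = 8386.0 cm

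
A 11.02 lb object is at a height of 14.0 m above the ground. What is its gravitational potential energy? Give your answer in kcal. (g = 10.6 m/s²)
PE = mgh = 4.999 kg × 10.6 m/s² × 14 m = 741.8 J = 0.1773 kcal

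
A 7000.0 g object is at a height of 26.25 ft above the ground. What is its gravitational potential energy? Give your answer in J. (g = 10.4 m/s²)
PE = mgh = 7 kg × 10.4 m/s² × 8.001 m = 582.5 J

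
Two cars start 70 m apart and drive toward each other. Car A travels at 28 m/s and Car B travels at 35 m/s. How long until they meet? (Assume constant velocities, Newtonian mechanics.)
Combined speed: v_combined = 28 + 35 = 63 m/s
Time to meet: t = d/63 = 70/63 = 1.11 s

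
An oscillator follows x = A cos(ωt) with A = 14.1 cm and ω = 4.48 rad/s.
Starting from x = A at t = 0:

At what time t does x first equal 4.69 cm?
cos(ωt) = x/A = 4.69/14.1 = 0.3326
ωt = arccos(0.3326) = 1.232 rad
t = 1.232/4.48 = 0.2749 s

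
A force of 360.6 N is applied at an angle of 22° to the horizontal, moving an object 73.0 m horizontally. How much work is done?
W = Fd cosθ = 360.6×73.0×cos(22°) = 24407.0 J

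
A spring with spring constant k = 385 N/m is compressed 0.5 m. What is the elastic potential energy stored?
PE = ½kx² = ½×385×0.5² = 48.12 J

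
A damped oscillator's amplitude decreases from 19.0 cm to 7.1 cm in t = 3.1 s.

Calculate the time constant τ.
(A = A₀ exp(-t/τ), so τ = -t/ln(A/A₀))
A/A₀ = 7.1/19.0 = 0.3737; ln(A/A₀) = -0.9843
τ = −t/ln(A/A₀) = −3.1/-0.9843 = 3.149 s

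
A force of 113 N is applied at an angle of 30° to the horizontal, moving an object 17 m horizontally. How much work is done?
W = Fd cosθ = 113×17×cos(30°) = 1663.6 J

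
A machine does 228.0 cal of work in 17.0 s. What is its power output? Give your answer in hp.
P = W/t = 954 J / 17 s = 56.11 W = 0.07525 hp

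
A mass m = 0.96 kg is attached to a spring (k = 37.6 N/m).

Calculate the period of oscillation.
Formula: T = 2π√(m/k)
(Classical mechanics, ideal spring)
T = 2π√(m/k) = 2π√(0.96/37.6) = 1.004 s; f = 1/T = 0.996 Hz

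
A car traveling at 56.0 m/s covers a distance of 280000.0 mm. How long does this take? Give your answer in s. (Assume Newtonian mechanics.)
t = d/v (with unit conversion) = 5.0 s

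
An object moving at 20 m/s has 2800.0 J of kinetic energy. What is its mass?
KE = ½mv² → m = 2KE/v² = 2×2800.0/20² = 14.0 kg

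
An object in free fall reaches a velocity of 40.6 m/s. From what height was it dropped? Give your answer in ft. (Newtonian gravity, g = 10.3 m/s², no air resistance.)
h = v²/(2g) (with unit conversion) = 262.5 ft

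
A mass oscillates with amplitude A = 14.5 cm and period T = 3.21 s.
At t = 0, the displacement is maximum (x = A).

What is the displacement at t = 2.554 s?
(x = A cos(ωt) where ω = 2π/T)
ω = 2π/T = 2π/3.21 = 1.957 rad/s
x = A cos(ωt) = 14.5×cos(1.957×2.554) = 4.101 cm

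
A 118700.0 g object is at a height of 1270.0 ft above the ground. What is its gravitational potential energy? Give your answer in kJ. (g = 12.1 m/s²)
PE = mgh = 118.7 kg × 12.1 m/s² × 387.1 m = 5.56e+05 J = 556.0 kJ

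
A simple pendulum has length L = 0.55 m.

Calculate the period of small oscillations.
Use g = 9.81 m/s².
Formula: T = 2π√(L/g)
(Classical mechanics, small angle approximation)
T = 2π√(L/g) = 2π√(0.55/9.81) = 1.488 s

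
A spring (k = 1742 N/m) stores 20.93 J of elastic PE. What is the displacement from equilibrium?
PE = ½kx² → x = √(2PE/k) = √(2×20.93/1742) = 0.155 m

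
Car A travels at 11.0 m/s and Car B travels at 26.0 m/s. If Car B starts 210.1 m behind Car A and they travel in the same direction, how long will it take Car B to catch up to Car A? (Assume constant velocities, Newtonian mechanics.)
Relative speed: v_rel = 26.0 - 11.0 = 15 m/s
Time to catch: t = d₀/v_rel = 210.1/15 = 14.01 s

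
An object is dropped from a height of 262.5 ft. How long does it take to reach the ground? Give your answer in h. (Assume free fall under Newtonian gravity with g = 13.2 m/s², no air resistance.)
t = √(2h/g) (with unit conversion) = 0.0009672 h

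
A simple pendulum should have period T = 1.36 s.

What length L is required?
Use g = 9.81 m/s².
T = 2π√(L/g) → L = g(T/2π)² = 9.81×(1.36/2π)² = 0.4596 m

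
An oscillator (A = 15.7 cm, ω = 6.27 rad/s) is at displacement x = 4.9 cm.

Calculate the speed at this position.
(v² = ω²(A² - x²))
v = ω√(A² − x²) = 6.27×√(0.157² − 0.049²) = 0.9352 m/s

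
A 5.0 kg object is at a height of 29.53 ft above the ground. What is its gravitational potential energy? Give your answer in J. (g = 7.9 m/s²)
PE = mgh = 5 kg × 7.9 m/s² × 9.001 m = 355.5 J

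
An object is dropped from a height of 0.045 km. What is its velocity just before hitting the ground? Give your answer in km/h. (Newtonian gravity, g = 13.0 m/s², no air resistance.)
v = √(2gh) (with unit conversion) = 123.1 km/h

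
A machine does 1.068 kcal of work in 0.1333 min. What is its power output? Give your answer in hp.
P = W/t = 4469 J / 7.998 s = 558.7 W = 0.7492 hp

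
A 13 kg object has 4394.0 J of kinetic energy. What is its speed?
KE = ½mv² → v = √(2KE/m) = √(2×4394.0/13) = 26.0 m/s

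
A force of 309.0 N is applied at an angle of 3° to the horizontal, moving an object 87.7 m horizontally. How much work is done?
W = Fd cosθ = 309.0×87.7×cos(3°) = 27062.0 J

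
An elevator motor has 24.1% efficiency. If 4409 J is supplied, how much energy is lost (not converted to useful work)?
W_out = η × W_in = 0.241×4409 = 1062.6 J
W_lost = W_in − W_out = 4409 − 1062.6 = 3346.4 J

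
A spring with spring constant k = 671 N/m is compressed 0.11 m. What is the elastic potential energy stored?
PE = ½kx² = ½×671×0.11² = 4.06 J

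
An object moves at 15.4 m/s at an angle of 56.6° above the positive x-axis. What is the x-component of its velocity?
vₓ = v cos(θ) = 15.4 × cos(56.6°) = 8.48 m/s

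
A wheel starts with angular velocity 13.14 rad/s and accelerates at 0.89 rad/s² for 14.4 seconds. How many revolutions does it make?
θ = ω₀t + ½αt² = 13.14×14.4 + ½×0.89×14.4² = 281.49 rad
Revolutions = θ/(2π) = 281.49/(2π) = 44.8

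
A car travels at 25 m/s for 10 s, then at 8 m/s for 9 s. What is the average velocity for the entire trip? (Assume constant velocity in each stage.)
d₁ = v₁t₁ = 25 × 10 = 250 m
d₂ = v₂t₂ = 8 × 9 = 72 m
d_total = 322 m, t_total = 19 s
v_avg = d_total/t_total = 322/19 = 16.95 m/s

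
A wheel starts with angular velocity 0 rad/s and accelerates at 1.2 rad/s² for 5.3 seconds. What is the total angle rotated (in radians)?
θ = ω₀t + ½αt² = 0×5.3 + ½×1.2×5.3² = 16.85 rad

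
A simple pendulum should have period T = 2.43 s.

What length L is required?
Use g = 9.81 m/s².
T = 2π√(L/g) → L = g(T/2π)² = 9.81×(2.43/2π)² = 1.467 m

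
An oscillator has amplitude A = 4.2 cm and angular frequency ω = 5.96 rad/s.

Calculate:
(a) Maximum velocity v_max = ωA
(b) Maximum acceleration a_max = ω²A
v_max = ωA = 5.96×0.042 = 0.2503 m/s
a_max = ω²A = 5.96²×0.042 = 1.492 m/s²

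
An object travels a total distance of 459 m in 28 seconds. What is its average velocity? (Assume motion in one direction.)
v_avg = Δd / Δt = 459 / 28 = 16.39 m/s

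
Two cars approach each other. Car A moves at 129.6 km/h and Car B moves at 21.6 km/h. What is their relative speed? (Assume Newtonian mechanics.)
v_rel = v_A + v_B = 129.6 + 21.6 = 151.2 km/h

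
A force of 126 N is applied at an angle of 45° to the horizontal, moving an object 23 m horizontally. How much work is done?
W = Fd cosθ = 126×23×cos(45°) = 2049.2 J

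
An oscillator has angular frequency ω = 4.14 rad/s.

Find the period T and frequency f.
T = 2π/ω = 2π/4.14 = 1.518 s; f = ω/2π = 0.6589 Hz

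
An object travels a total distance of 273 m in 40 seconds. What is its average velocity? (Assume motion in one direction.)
v_avg = Δd / Δt = 273 / 40 = 6.83 m/s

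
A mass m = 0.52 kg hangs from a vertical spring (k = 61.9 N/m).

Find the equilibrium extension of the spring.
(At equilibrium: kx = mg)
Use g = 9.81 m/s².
x_eq = mg/k = 0.52×9.81/61.9 = 0.08241 m = 8.241 cm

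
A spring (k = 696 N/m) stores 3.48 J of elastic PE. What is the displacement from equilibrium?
PE = ½kx² → x = √(2PE/k) = √(2×3.48/696) = 0.1 m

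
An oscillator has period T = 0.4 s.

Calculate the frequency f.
f = 1/T = 1/0.4 = 2.5 Hz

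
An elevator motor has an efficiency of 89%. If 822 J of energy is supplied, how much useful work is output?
W_out = η × W_in = 0.89 × 822 = 731.58 J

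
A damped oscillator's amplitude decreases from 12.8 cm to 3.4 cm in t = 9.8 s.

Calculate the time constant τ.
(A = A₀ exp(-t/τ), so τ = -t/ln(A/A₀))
A/A₀ = 3.4/12.8 = 0.2656; ln(A/A₀) = -1.326
τ = −t/ln(A/A₀) = −9.8/-1.326 = 7.392 s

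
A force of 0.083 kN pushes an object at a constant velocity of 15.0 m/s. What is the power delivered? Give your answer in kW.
P = Fv = 83 N × 15 m/s = 1245 W = 1.245 kW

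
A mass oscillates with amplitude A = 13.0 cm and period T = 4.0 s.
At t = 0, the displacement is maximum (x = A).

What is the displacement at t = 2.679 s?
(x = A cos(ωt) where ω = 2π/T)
ω = 2π/T = 2π/4.0 = 1.571 rad/s
x = A cos(ωt) = 13.0×cos(1.571×2.679) = -6.281 cm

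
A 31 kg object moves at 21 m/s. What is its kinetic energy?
KE = ½mv² = ½×31×21² = 6835.5 J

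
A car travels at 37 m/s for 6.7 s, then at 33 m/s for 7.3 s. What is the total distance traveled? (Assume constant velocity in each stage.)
d₁ = v₁t₁ = 37 × 6.7 = 247.9 m
d₂ = v₂t₂ = 33 × 7.3 = 240.9 m
d_total = 247.9 + 240.9 = 488.8 m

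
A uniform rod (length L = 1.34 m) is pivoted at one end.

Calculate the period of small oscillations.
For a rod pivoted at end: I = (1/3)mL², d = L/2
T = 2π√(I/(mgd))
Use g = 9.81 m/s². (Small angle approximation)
I/m = (1/3)L² = 0.5985 m²; d = L/2 = 0.67 m
T = 2π√(I/(mgd)) = 2π√(0.5985/(9.81×0.67)) = 1.896 s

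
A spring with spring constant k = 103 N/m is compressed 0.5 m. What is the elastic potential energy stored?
PE = ½kx² = ½×103×0.5² = 12.88 J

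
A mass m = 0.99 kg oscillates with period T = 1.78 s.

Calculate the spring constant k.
T = 2π√(m/k) → k = m(2π/T)² = 0.99×(2π/1.78)² = 12.34 N/m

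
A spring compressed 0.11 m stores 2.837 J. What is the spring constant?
PE = ½kx² → k = 2PE/x² = 2×2.837/0.11² = 468.9 N/m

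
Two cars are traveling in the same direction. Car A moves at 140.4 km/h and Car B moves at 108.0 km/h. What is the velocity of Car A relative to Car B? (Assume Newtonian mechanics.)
v_rel = v_A - v_B = 140.4 - 108.0 = 32.4 km/h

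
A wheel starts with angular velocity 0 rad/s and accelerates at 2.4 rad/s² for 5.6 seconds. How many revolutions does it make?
θ = ω₀t + ½αt² = 0×5.6 + ½×2.4×5.6² = 37.63 rad
Revolutions = θ/(2π) = 37.63/(2π) = 5.99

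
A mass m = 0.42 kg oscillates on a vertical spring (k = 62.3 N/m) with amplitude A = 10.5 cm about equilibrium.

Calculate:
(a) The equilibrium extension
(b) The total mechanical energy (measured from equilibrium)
x_eq = mg/k = 0.42×9.81/62.3 = 0.06613 m = 6.613 cm
E = ½kA² = ½×62.3×(0.105)² = 0.3434 J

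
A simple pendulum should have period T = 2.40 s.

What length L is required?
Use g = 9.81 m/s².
T = 2π√(L/g) → L = g(T/2π)² = 9.81×(2.4/2π)² = 1.431 m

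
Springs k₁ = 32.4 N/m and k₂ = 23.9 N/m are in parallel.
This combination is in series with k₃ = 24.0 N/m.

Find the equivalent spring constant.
k₁₂ = k₁ + k₂ = 56.3 N/m (parallel)
1/k_eq = 1/k₁₂ + 1/k₃ → k_eq = 16.83 N/m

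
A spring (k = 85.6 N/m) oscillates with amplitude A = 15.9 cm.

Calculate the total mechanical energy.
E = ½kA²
E = ½kA² = ½×85.6×(0.159)² = 1.082 J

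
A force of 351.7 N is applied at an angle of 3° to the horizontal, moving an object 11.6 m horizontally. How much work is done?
W = Fd cosθ = 351.7×11.6×cos(3°) = 4074.1 J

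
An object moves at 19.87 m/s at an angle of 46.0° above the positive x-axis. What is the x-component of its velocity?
vₓ = v cos(θ) = 19.87 × cos(46.0°) = 13.8 m/s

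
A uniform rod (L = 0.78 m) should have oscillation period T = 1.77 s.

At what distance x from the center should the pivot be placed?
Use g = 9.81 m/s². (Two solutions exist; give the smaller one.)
T = 2π√((L²/12 + x²)/(gx)). Let c = T²g/(4π²) = 0.7785.
x² − cx + L²/12 = 0 → x = (c − √(c² − L²/3))/2 = 0.07174 m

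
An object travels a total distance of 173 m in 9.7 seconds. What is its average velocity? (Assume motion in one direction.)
v_avg = Δd / Δt = 173 / 9.7 = 17.84 m/s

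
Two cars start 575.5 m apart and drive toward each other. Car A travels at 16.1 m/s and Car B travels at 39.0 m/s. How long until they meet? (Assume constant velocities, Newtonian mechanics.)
Combined speed: v_combined = 16.1 + 39.0 = 55.1 m/s
Time to meet: t = d/55.1 = 575.5/55.1 = 10.44 s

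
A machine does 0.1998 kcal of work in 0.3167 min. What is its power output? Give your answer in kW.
P = W/t = 836 J / 19 s = 43.99 W = 0.04399 kW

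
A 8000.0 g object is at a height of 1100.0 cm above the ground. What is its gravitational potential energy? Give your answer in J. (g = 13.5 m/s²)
PE = mgh = 8 kg × 13.5 m/s² × 11 m = 1188 J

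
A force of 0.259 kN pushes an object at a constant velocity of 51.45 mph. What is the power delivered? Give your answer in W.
P = Fv = 259 N × 23 m/s = 5957 W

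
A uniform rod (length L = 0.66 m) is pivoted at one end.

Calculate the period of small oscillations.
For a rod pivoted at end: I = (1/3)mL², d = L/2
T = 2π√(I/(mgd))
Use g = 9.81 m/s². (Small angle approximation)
I/m = (1/3)L² = 0.1452 m²; d = L/2 = 0.33 m
T = 2π√(I/(mgd)) = 2π√(0.1452/(9.81×0.33)) = 1.331 s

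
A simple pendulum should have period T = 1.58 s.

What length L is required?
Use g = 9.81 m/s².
T = 2π√(L/g) → L = g(T/2π)² = 9.81×(1.58/2π)² = 0.6203 m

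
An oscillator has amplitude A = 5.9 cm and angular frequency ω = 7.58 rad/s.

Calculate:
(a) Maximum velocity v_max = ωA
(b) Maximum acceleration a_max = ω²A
v_max = ωA = 7.58×0.059 = 0.4472 m/s
a_max = ω²A = 7.58²×0.059 = 3.39 m/s²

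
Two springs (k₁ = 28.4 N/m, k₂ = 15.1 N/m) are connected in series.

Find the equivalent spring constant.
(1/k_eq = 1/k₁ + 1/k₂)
1/k_eq = 1/28.4 + 1/15.1 = 0.10144; k_eq = 9.858 N/m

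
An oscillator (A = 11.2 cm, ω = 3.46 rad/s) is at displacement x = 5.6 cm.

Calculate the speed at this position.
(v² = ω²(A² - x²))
v = ω√(A² − x²) = 3.46×√(0.112² − 0.056²) = 0.3356 m/s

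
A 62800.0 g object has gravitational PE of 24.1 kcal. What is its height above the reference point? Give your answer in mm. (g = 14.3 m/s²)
PE = mgh → h = PE/(mg) = 1.008e+05 J / (62.8 kg × 14.3 m/s²) = 112.3 m = 112300.0 mm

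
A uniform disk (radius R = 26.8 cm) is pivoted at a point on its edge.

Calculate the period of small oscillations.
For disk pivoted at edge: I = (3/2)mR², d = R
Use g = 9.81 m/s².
I/m = (3/2)R² = 0.1077 m²; d = R = 0.268 m
T = 2π√((3/2)R²/(gR)) = 2π√(3R/(2g)) = 1.272 s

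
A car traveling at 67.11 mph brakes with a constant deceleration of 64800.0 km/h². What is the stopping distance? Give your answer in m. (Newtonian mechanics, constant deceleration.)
d = v₀² / (2a) (with unit conversion) = 90.01 m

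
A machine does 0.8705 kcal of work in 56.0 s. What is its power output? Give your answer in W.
P = W/t = 3642 J / 56 s = 65.04 W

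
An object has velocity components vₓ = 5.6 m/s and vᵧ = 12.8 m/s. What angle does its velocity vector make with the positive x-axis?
θ = arctan(vᵧ/vₓ) = arctan(12.8/5.6) = 66.37°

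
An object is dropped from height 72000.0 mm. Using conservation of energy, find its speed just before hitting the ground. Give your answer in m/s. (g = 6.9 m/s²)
mgh = ½mv² → v = √(2gh) = √(2×6.9×72) = 31.52 m/s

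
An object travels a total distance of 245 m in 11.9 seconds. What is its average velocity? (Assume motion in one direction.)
v_avg = Δd / Δt = 245 / 11.9 = 20.59 m/s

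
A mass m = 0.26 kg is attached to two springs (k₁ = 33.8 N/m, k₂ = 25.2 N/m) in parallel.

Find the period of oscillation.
k_eq = k₁+k₂ = 59 N/m
T = 2π√(m/k_eq) = 2π√(0.26/59) = 0.4171 s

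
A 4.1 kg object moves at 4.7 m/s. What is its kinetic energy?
KE = ½mv² = ½×4.1×4.7² = 45.2845 J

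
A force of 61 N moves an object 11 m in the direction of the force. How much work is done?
W = Fd = 61×11 = 671.0 J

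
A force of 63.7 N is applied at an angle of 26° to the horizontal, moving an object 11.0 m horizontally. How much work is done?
W = Fd cosθ = 63.7×11.0×cos(26°) = 629.78 J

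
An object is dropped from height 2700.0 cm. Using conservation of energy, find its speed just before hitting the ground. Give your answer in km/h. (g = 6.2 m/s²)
mgh = ½mv² → v = √(2gh) = √(2×6.2×27) = 18.3 m/s = 65.87 km/h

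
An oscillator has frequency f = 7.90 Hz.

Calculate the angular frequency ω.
ω = 2πf = 2π×7.9 = 49.64 rad/s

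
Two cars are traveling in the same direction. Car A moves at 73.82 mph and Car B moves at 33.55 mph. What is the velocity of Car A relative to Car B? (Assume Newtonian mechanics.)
v_rel = v_A - v_B = 73.82 - 33.55 = 40.27 mph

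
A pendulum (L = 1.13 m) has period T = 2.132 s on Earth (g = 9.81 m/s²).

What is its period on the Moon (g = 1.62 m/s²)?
T = 2π√(L/g), so T_moon/T_earth = √(g_earth/g_moon)
T_moon = 2π√(1.13/1.62) = 5.248 s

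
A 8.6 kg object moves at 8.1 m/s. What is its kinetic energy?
KE = ½mv² = ½×8.6×8.1² = 282.123 J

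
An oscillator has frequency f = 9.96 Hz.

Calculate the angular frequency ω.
ω = 2πf = 2π×9.96 = 62.58 rad/s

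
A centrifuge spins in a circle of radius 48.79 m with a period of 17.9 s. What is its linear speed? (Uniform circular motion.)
v = 2πr/T = 2π×48.79/17.9 = 17.13 m/s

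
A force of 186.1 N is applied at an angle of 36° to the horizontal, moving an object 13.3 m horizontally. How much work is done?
W = Fd cosθ = 186.1×13.3×cos(36°) = 2002.4 J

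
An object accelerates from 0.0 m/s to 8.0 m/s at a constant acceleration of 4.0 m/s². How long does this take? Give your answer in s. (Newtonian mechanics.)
t = (v - v₀)/a = 2.0 s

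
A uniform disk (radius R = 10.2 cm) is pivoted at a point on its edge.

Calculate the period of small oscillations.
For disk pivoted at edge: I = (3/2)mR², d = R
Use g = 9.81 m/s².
I/m = (3/2)R² = 0.01561 m²; d = R = 0.102 m
T = 2π√((3/2)R²/(gR)) = 2π√(3R/(2g)) = 0.7847 s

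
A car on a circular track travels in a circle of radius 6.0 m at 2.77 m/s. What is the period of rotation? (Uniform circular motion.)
T = 2πr/v = 2π×6.0/2.77 = 13.61 s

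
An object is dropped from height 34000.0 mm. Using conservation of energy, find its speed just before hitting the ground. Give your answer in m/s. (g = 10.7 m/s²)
mgh = ½mv² → v = √(2gh) = √(2×10.7×34) = 26.97 m/s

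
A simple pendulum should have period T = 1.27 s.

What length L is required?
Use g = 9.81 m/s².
T = 2π√(L/g) → L = g(T/2π)² = 9.81×(1.27/2π)² = 0.4008 m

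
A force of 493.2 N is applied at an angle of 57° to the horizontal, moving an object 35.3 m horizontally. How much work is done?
W = Fd cosθ = 493.2×35.3×cos(57°) = 9482.1 J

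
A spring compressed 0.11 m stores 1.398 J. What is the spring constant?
PE = ½kx² → k = 2PE/x² = 2×1.398/0.11² = 231.1 N/m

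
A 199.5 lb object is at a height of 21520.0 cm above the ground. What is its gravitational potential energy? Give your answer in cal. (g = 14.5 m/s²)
PE = mgh = 90.49 kg × 14.5 m/s² × 215.2 m = 2.824e+05 J = 67490.0 cal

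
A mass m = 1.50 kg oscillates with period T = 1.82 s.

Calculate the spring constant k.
T = 2π√(m/k) → k = m(2π/T)² = 1.5×(2π/1.82)² = 17.88 N/m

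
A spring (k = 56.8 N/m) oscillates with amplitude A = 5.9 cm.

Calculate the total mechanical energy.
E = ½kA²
E = ½kA² = ½×56.8×(0.059)² = 0.09886 J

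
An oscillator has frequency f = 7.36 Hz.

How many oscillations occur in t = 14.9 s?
n = f×t = 7.36×14.9 = 109.7 oscillations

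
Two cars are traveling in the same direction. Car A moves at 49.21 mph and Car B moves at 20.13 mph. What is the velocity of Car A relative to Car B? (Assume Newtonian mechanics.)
v_rel = v_A - v_B = 49.21 - 20.13 = 29.08 mph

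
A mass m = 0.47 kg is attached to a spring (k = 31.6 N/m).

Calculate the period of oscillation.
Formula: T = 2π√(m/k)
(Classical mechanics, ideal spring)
T = 2π√(m/k) = 2π√(0.47/31.6) = 0.7663 s; f = 1/T = 1.305 Hz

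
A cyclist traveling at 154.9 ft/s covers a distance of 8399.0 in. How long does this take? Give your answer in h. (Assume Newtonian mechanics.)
t = d/v (with unit conversion) = 0.001255 h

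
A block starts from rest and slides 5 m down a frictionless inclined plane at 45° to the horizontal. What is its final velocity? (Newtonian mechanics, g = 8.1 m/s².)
a = g sin(θ) = 8.1 × sin(45°) = 5.73 m/s²
v = √(2ad) = √(2 × 5.73 × 5) = 7.57 m/s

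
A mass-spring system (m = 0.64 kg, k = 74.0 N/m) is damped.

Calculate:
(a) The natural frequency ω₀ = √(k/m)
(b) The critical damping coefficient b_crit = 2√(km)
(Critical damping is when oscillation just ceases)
ω₀ = √(k/m) = √(74.0/0.64) = 10.75 rad/s
b_crit = 2√(km) = 2√(74.0×0.64) = 13.76 kg/s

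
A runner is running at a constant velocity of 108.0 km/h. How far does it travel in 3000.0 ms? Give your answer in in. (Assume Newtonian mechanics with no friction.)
d = vt (with unit conversion) = 3543.0 in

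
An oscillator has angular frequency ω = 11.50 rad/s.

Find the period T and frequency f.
T = 2π/ω = 2π/11.5 = 0.5464 s; f = ω/2π = 1.83 Hz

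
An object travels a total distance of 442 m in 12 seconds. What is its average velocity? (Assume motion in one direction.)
v_avg = Δd / Δt = 442 / 12 = 36.83 m/s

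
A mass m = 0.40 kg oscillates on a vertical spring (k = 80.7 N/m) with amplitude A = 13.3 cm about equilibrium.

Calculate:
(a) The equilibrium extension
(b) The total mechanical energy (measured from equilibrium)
x_eq = mg/k = 0.4×9.81/80.7 = 0.04862 m = 4.862 cm
E = ½kA² = ½×80.7×(0.133)² = 0.7138 J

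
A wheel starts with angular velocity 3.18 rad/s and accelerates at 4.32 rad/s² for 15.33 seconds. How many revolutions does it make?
θ = ω₀t + ½αt² = 3.18×15.33 + ½×4.32×15.33² = 556.37 rad
Revolutions = θ/(2π) = 556.37/(2π) = 88.55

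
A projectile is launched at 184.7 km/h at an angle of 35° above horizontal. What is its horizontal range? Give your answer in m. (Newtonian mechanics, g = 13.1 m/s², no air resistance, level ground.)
R = v₀² sin(2θ) / g (with unit conversion) = 188.8 m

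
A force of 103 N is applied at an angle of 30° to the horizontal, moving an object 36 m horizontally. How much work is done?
W = Fd cosθ = 103×36×cos(30°) = 3211.2 J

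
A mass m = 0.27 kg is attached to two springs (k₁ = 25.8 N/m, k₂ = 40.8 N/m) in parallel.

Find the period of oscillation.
k_eq = k₁+k₂ = 66.6 N/m
T = 2π√(m/k_eq) = 2π√(0.27/66.6) = 0.4001 s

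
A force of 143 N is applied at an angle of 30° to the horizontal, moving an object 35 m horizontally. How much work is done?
W = Fd cosθ = 143×35×cos(30°) = 4334.5 J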